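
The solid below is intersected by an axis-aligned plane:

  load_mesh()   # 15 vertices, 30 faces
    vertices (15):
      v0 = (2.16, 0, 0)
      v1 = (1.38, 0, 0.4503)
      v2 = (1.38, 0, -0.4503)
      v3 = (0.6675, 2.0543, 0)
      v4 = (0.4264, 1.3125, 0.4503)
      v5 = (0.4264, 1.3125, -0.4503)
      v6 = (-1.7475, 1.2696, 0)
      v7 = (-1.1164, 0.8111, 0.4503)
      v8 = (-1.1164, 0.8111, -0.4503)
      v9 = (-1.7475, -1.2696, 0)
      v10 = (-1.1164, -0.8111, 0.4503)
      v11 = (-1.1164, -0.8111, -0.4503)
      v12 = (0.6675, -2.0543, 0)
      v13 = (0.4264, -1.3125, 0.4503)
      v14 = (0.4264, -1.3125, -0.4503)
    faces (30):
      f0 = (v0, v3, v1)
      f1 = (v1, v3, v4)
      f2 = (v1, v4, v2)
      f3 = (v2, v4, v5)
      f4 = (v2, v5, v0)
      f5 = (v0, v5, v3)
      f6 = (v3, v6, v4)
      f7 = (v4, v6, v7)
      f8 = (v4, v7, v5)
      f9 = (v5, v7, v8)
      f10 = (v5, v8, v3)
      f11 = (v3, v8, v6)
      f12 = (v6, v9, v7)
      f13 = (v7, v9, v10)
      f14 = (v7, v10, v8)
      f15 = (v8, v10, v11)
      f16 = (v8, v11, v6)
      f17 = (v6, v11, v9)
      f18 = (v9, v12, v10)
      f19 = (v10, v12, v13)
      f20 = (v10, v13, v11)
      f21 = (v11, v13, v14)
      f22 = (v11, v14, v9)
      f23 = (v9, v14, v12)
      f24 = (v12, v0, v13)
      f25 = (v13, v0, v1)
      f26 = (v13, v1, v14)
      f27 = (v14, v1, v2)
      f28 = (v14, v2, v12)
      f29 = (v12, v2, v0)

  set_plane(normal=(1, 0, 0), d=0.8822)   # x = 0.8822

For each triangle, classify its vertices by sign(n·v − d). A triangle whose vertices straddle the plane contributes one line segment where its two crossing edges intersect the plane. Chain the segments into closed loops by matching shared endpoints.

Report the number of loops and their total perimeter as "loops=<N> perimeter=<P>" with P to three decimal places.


Straddling triangles (12 of 30):
  (v0,v3,v1) [+-+] → (0.8822, 1.75878, 0)–(0.8822, 1.43527, 0.13569)  len=0.3508
  (v1,v3,v4) [+--] → (0.8822, 1.43527, 0.13569)–(0.8822, 0.685154, 0.4503)  len=0.8134
  (v1,v4,v2) [+-+] → (0.8822, 0.685154, 0.4503)–(0.8822, 0.685154, 0.0198328)  len=0.4305
  (v2,v4,v5) [+--] → (0.8822, 0.685154, 0.0198328)–(0.8822, 0.685154, -0.4503)  len=0.4701
  (v2,v5,v0) [+-+] → (0.8822, 0.685154, -0.4503)–(0.8822, 0.967416, -0.331907)  len=0.3061
  (v0,v5,v3) [+--] → (0.8822, 0.967416, -0.331907)–(0.8822, 1.75878, 0)  len=0.8582
  (v12,v0,v13) [-+-] → (0.8822, -1.75878, 0)–(0.8822, -0.967416, 0.331907)  len=0.8582
  (v13,v0,v1) [-++] → (0.8822, -0.967416, 0.331907)–(0.8822, -0.685154, 0.4503)  len=0.3061
  (v13,v1,v14) [-+-] → (0.8822, -0.685154, 0.4503)–(0.8822, -0.685154, -0.0198328)  len=0.4701
  (v14,v1,v2) [-++] → (0.8822, -0.685154, -0.0198328)–(0.8822, -0.685154, -0.4503)  len=0.4305
  (v14,v2,v12) [-+-] → (0.8822, -0.685154, -0.4503)–(0.8822, -1.43527, -0.13569)  len=0.8134
  (v12,v2,v0) [-++] → (0.8822, -1.43527, -0.13569)–(0.8822, -1.75878, 0)  len=0.3508

Chained into 2 loop(s):
  loop 1: 6 segments, perimeter = 3.2291
  loop 2: 6 segments, perimeter = 3.2291
Total perimeter = 6.458

loops=2 perimeter=6.458


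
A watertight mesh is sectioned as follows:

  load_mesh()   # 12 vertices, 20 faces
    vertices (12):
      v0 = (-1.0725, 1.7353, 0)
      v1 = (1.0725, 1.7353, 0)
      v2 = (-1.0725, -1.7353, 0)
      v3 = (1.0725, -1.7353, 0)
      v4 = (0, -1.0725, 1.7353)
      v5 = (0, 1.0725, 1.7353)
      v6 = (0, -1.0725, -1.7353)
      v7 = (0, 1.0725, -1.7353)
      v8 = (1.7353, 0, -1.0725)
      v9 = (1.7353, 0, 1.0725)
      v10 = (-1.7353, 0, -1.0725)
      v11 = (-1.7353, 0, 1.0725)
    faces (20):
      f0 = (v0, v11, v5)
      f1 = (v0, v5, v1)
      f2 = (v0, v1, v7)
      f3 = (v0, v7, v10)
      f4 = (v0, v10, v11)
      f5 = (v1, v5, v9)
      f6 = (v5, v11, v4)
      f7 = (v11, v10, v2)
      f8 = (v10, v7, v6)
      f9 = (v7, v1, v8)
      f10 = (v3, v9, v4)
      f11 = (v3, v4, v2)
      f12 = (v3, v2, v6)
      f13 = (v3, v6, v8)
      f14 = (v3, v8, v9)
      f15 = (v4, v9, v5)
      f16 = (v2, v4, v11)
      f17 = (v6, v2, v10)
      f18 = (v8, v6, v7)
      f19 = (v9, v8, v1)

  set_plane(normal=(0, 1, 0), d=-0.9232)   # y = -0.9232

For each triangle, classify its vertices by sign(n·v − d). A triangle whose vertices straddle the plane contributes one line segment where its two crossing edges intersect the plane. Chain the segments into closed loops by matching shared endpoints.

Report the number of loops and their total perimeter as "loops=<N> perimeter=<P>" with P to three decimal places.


loops=1 perimeter=9.497

Straddling triangles (10 of 20):
  (v5,v11,v4) [++-] → (-0.241567, -0.9232, 1.64303)–(0, -0.9232, 1.7353)  len=0.2586
  (v11,v10,v2) [++-] → (-1.38268, -0.9232, -0.501917)–(-1.38268, -0.9232, 0.501917)  len=1.0038
  (v10,v7,v6) [++-] → (0, -0.9232, -1.7353)–(-0.241567, -0.9232, -1.64303)  len=0.2586
  (v3,v9,v4) [-+-] → (1.38268, -0.9232, 0.501917)–(0.241567, -0.9232, 1.64303)  len=1.6138
  (v3,v6,v8) [--+] → (0.241567, -0.9232, -1.64303)–(1.38268, -0.9232, -0.501917)  len=1.6138
  (v3,v8,v9) [-++] → (1.38268, -0.9232, -0.501917)–(1.38268, -0.9232, 0.501917)  len=1.0038
  (v4,v9,v5) [-++] → (0.241567, -0.9232, 1.64303)–(0, -0.9232, 1.7353)  len=0.2586
  (v2,v4,v11) [--+] → (-0.241567, -0.9232, 1.64303)–(-1.38268, -0.9232, 0.501917)  len=1.6138
  (v6,v2,v10) [--+] → (-1.38268, -0.9232, -0.501917)–(-0.241567, -0.9232, -1.64303)  len=1.6138
  (v8,v6,v7) [+-+] → (0.241567, -0.9232, -1.64303)–(0, -0.9232, -1.7353)  len=0.2586

Chained into 1 loop(s):
  loop 1: 10 segments, perimeter = 9.4971
Total perimeter = 9.497


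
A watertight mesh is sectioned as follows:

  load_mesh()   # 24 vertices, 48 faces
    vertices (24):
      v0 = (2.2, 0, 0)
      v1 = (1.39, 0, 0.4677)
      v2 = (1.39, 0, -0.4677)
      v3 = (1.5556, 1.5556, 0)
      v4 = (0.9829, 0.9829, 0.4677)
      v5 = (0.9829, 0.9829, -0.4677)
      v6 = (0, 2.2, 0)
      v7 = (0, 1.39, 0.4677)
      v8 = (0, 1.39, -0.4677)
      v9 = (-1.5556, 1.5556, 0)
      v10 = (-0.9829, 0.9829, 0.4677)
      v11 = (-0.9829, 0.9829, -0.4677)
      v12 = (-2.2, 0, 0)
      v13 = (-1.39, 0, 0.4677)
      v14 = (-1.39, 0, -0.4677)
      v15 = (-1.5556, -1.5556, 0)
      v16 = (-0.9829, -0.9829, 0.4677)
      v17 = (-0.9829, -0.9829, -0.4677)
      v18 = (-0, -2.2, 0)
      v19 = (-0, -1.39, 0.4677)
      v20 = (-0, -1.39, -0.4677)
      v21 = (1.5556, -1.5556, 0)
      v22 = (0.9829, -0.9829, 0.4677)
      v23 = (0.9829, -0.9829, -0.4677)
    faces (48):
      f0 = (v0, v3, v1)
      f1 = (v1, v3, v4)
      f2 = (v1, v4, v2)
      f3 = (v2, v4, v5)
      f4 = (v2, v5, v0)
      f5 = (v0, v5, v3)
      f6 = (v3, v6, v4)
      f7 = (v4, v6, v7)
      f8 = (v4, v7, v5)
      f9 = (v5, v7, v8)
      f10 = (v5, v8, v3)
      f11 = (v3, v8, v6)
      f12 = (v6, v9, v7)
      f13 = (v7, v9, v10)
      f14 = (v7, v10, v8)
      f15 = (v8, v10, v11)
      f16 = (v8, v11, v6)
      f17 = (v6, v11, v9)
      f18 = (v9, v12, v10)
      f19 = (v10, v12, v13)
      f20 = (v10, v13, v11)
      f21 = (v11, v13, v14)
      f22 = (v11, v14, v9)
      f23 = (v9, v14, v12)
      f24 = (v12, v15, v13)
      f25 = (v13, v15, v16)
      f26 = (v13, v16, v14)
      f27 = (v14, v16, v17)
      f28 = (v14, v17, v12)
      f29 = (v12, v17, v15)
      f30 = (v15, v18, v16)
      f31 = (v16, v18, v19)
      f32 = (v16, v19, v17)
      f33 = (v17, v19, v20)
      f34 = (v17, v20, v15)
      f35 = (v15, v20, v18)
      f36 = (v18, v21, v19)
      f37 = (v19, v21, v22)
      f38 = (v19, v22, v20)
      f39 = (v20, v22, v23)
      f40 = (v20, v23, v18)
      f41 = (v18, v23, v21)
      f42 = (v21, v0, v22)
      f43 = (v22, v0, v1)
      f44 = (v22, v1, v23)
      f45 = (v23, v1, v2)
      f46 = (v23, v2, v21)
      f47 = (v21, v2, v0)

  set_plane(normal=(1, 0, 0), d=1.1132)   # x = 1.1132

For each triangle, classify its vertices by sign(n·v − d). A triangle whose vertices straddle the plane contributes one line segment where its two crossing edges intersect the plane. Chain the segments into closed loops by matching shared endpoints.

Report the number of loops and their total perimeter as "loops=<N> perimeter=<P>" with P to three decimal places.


Straddling triangles (16 of 48):
  (v1,v3,v4) [++-] → (1.1132, 1.1132, 0.361289)–(1.1132, 0.668304, 0.4677)  len=0.4574
  (v1,v4,v2) [+-+] → (1.1132, 0.668304, 0.4677)–(1.1132, 0.668304, 0.168308)  len=0.2994
  (v2,v4,v5) [+--] → (1.1132, 0.668304, 0.168308)–(1.1132, 0.668304, -0.4677)  len=0.6360
  (v2,v5,v0) [+-+] → (1.1132, 0.668304, -0.4677)–(1.1132, 0.877673, -0.417629)  len=0.2153
  (v0,v5,v3) [+-+] → (1.1132, 0.877673, -0.417629)–(1.1132, 1.1132, -0.361289)  len=0.2422
  (v3,v6,v4) [+--] → (1.1132, 1.73886, 0)–(1.1132, 1.1132, 0.361289)  len=0.7225
  (v5,v8,v3) [--+] → (1.1132, 1.5085, -0.13301)–(1.1132, 1.1132, -0.361289)  len=0.4565
  (v3,v8,v6) [+--] → (1.1132, 1.5085, -0.13301)–(1.1132, 1.73886, 0)  len=0.2660
  (v18,v21,v19) [-+-] → (1.1132, -1.73886, 0)–(1.1132, -1.5085, 0.13301)  len=0.2660
  (v19,v21,v22) [-+-] → (1.1132, -1.5085, 0.13301)–(1.1132, -1.1132, 0.361289)  len=0.4565
  (v18,v23,v21) [--+] → (1.1132, -1.1132, -0.361289)–(1.1132, -1.73886, 0)  len=0.7225
  (v21,v0,v22) [++-] → (1.1132, -0.877673, 0.417629)–(1.1132, -1.1132, 0.361289)  len=0.2422
  (v22,v0,v1) [-++] → (1.1132, -0.877673, 0.417629)–(1.1132, -0.668304, 0.4677)  len=0.2153
  (v22,v1,v23) [-+-] → (1.1132, -0.668304, 0.4677)–(1.1132, -0.668304, -0.168308)  len=0.6360
  (v23,v1,v2) [-++] → (1.1132, -0.668304, -0.168308)–(1.1132, -0.668304, -0.4677)  len=0.2994
  (v23,v2,v21) [-++] → (1.1132, -0.668304, -0.4677)–(1.1132, -1.1132, -0.361289)  len=0.4574

Chained into 2 loop(s):
  loop 1: 8 segments, perimeter = 3.2953
  loop 2: 8 segments, perimeter = 3.2953
Total perimeter = 6.591

loops=2 perimeter=6.591


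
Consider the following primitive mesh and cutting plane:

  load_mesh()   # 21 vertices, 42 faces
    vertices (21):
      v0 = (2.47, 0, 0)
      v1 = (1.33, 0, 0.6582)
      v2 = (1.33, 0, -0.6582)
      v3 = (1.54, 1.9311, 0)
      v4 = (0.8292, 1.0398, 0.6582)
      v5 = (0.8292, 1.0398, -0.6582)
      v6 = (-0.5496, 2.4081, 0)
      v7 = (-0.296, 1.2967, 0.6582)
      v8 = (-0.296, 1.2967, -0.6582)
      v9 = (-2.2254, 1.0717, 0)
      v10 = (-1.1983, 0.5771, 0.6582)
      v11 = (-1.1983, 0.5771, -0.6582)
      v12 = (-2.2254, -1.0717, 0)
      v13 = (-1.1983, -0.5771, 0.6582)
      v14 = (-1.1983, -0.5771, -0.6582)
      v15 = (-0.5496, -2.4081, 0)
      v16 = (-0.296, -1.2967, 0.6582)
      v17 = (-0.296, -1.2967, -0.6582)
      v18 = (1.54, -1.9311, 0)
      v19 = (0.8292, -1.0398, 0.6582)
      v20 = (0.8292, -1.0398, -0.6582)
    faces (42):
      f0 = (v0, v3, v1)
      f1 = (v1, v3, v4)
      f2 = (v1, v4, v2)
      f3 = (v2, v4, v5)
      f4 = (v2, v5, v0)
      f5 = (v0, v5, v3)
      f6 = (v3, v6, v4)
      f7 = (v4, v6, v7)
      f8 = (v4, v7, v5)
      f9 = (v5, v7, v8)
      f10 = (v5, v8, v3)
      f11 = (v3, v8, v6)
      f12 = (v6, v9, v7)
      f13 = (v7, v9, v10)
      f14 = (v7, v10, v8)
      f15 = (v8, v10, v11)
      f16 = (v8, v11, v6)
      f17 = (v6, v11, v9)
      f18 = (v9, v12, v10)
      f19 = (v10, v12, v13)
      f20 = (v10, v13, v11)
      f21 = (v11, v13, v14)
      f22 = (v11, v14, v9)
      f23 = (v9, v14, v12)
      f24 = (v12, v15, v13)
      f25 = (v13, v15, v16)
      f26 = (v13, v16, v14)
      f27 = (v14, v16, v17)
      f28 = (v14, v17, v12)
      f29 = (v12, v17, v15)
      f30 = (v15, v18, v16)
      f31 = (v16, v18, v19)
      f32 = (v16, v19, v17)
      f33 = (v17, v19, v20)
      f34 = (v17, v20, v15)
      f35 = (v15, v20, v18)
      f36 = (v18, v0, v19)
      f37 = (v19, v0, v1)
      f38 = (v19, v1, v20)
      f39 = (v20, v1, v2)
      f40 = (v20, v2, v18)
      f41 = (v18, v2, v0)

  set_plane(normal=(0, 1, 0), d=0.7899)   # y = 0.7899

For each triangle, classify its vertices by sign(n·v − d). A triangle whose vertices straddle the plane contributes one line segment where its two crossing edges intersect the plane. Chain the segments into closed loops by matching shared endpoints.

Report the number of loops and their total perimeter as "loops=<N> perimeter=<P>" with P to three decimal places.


loops=2 perimeter=8.182

Straddling triangles (14 of 42):
  (v0,v3,v1) [-+-] → (2.08959, 0.7899, 0)–(1.4159, 0.7899, 0.388969)  len=0.7779
  (v1,v3,v4) [-++] → (1.4159, 0.7899, 0.388969)–(0.94956, 0.7899, 0.6582)  len=0.5385
  (v1,v4,v2) [-+-] → (0.94956, 0.7899, 0.6582)–(0.94956, 0.7899, 0.341823)  len=0.3164
  (v2,v4,v5) [-++] → (0.94956, 0.7899, 0.341823)–(0.94956, 0.7899, -0.6582)  len=1.0000
  (v2,v5,v0) [-+-] → (0.94956, 0.7899, -0.6582)–(1.22354, 0.7899, -0.500012)  len=0.3164
  (v0,v5,v3) [-++] → (1.22354, 0.7899, -0.500012)–(2.08959, 0.7899, 0)  len=1.0000
  (v7,v9,v10) [++-] → (-1.64021, 0.7899, 0.375012)–(-0.931472, 0.7899, 0.6582)  len=0.7632
  (v7,v10,v8) [+-+] → (-0.931472, 0.7899, 0.6582)–(-0.931472, 0.7899, 0.268914)  len=0.3893
  (v8,v10,v11) [+--] → (-0.931472, 0.7899, 0.268914)–(-0.931472, 0.7899, -0.6582)  len=0.9271
  (v8,v11,v6) [+-+] → (-0.931472, 0.7899, -0.6582)–(-1.12291, 0.7899, -0.581704)  len=0.2062
  (v6,v11,v9) [+-+] → (-1.12291, 0.7899, -0.581704)–(-1.64021, 0.7899, -0.375012)  len=0.5571
  (v9,v12,v10) [+--] → (-2.2254, 0.7899, 0)–(-1.64021, 0.7899, 0.375012)  len=0.6950
  (v11,v14,v9) [--+] → (-2.04986, 0.7899, -0.112494)–(-1.64021, 0.7899, -0.375012)  len=0.4865
  (v9,v14,v12) [+--] → (-2.04986, 0.7899, -0.112494)–(-2.2254, 0.7899, 0)  len=0.2085

Chained into 2 loop(s):
  loop 1: 6 segments, perimeter = 3.9492
  loop 2: 8 segments, perimeter = 4.2329
Total perimeter = 8.182


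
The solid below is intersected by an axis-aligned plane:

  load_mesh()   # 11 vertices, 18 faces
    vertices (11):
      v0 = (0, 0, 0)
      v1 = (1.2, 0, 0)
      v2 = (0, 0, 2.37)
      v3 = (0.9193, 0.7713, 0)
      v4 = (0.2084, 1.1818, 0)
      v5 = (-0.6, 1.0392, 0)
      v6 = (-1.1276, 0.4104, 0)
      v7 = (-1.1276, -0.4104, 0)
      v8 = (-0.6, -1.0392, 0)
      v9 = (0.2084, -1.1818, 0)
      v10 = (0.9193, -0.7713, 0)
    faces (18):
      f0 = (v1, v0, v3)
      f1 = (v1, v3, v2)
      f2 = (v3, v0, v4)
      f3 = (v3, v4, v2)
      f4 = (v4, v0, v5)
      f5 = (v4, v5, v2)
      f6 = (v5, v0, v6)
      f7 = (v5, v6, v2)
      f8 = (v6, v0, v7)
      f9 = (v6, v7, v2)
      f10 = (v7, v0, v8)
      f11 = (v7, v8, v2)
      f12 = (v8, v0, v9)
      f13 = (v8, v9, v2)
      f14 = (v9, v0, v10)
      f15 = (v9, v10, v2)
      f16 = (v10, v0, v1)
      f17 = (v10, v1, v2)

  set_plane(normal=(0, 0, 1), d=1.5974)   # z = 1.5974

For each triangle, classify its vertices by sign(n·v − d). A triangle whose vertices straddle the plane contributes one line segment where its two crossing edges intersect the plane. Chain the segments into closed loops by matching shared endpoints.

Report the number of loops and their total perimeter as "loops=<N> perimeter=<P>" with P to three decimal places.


Straddling triangles (9 of 18):
  (v1,v3,v2) [--+] → (0.299684, 0.251437, 1.5974)–(0.39119, 0, 1.5974)  len=0.2676
  (v3,v4,v2) [--+] → (0.0679366, 0.385257, 1.5974)–(0.299684, 0.251437, 1.5974)  len=0.2676
  (v4,v5,v2) [--+] → (-0.195595, 0.33877, 1.5974)–(0.0679366, 0.385257, 1.5974)  len=0.2676
  (v5,v6,v2) [--+] → (-0.367588, 0.133787, 1.5974)–(-0.195595, 0.33877, 1.5974)  len=0.2676
  (v6,v7,v2) [--+] → (-0.367588, -0.133787, 1.5974)–(-0.367588, 0.133787, 1.5974)  len=0.2676
  (v7,v8,v2) [--+] → (-0.195595, -0.33877, 1.5974)–(-0.367588, -0.133787, 1.5974)  len=0.2676
  (v8,v9,v2) [--+] → (0.0679366, -0.385257, 1.5974)–(-0.195595, -0.33877, 1.5974)  len=0.2676
  (v9,v10,v2) [--+] → (0.299684, -0.251437, 1.5974)–(0.0679366, -0.385257, 1.5974)  len=0.2676
  (v10,v1,v2) [--+] → (0.39119, 0, 1.5974)–(0.299684, -0.251437, 1.5974)  len=0.2676

Chained into 1 loop(s):
  loop 1: 9 segments, perimeter = 2.4083
Total perimeter = 2.408

loops=1 perimeter=2.408


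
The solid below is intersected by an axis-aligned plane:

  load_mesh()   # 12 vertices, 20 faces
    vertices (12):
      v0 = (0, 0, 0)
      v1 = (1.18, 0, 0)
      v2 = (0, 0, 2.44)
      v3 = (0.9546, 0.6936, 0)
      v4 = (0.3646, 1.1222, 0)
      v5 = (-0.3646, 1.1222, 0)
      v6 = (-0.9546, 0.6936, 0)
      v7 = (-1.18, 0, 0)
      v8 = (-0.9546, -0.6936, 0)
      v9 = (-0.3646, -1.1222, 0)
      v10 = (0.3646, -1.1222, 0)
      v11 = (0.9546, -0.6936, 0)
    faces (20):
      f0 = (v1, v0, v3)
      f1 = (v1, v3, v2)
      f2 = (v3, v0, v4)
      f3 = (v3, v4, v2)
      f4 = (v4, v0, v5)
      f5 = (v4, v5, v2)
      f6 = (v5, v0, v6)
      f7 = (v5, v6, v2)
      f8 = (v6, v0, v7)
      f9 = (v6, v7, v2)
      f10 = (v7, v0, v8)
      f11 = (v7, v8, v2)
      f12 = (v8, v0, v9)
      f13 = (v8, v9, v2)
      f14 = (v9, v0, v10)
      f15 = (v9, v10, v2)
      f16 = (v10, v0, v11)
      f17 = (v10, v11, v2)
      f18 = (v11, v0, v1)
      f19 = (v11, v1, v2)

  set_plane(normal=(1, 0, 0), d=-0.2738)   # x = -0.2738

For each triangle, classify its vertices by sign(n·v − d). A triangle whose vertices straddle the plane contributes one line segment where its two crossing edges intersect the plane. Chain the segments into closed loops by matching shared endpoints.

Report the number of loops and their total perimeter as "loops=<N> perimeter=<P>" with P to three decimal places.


Straddling triangles (12 of 20):
  (v4,v0,v5) [++-] → (-0.2738, 0.842727, 0)–(-0.2738, 1.1222, 0)  len=0.2795
  (v4,v5,v2) [+-+] → (-0.2738, 1.1222, 0)–(-0.2738, 0.842727, 0.607658)  len=0.6688
  (v5,v0,v6) [-+-] → (-0.2738, 0.842727, 0)–(-0.2738, 0.19894, 0)  len=0.6438
  (v5,v6,v2) [--+] → (-0.2738, 0.19894, 1.74016)–(-0.2738, 0.842727, 0.607658)  len=1.3027
  (v6,v0,v7) [-+-] → (-0.2738, 0.19894, 0)–(-0.2738, 0, 0)  len=0.1989
  (v6,v7,v2) [--+] → (-0.2738, 0, 1.87384)–(-0.2738, 0.19894, 1.74016)  len=0.2397
  (v7,v0,v8) [-+-] → (-0.2738, 0, 0)–(-0.2738, -0.19894, 0)  len=0.1989
  (v7,v8,v2) [--+] → (-0.2738, -0.19894, 1.74016)–(-0.2738, 0, 1.87384)  len=0.2397
  (v8,v0,v9) [-+-] → (-0.2738, -0.19894, 0)–(-0.2738, -0.842727, 0)  len=0.6438
  (v8,v9,v2) [--+] → (-0.2738, -0.842727, 0.607658)–(-0.2738, -0.19894, 1.74016)  len=1.3027
  (v9,v0,v10) [-++] → (-0.2738, -0.842727, 0)–(-0.2738, -1.1222, 0)  len=0.2795
  (v9,v10,v2) [-++] → (-0.2738, -1.1222, 0)–(-0.2738, -0.842727, 0.607658)  len=0.6688

Chained into 1 loop(s):
  loop 1: 12 segments, perimeter = 6.6668
Total perimeter = 6.667

loops=1 perimeter=6.667


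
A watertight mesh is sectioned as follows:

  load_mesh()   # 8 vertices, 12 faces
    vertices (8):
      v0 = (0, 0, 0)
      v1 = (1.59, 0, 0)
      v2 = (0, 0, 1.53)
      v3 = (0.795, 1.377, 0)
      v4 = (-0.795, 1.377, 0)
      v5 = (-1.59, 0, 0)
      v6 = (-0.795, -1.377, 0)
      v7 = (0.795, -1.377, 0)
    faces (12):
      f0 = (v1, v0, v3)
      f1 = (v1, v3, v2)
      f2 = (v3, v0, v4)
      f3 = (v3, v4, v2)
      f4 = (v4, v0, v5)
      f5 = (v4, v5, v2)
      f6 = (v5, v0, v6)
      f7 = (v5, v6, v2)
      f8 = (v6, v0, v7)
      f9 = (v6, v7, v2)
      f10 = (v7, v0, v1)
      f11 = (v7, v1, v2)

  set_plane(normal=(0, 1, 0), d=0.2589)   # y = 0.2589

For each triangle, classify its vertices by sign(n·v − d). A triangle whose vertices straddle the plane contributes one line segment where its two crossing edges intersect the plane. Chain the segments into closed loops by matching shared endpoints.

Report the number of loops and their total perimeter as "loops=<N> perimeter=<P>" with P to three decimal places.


Straddling triangles (6 of 12):
  (v1,v0,v3) [--+] → (0.149474, 0.2589, 0)–(1.44053, 0.2589, 0)  len=1.2911
  (v1,v3,v2) [-+-] → (1.44053, 0.2589, 0)–(0.149474, 0.2589, 1.24233)  len=1.7917
  (v3,v0,v4) [+-+] → (0.149474, 0.2589, 0)–(-0.149474, 0.2589, 0)  len=0.2989
  (v3,v4,v2) [++-] → (-0.149474, 0.2589, 1.24233)–(0.149474, 0.2589, 1.24233)  len=0.2989
  (v4,v0,v5) [+--] → (-0.149474, 0.2589, 0)–(-1.44053, 0.2589, 0)  len=1.2911
  (v4,v5,v2) [+--] → (-1.44053, 0.2589, 0)–(-0.149474, 0.2589, 1.24233)  len=1.7917

Chained into 1 loop(s):
  loop 1: 6 segments, perimeter = 6.7634
Total perimeter = 6.763

loops=1 perimeter=6.763


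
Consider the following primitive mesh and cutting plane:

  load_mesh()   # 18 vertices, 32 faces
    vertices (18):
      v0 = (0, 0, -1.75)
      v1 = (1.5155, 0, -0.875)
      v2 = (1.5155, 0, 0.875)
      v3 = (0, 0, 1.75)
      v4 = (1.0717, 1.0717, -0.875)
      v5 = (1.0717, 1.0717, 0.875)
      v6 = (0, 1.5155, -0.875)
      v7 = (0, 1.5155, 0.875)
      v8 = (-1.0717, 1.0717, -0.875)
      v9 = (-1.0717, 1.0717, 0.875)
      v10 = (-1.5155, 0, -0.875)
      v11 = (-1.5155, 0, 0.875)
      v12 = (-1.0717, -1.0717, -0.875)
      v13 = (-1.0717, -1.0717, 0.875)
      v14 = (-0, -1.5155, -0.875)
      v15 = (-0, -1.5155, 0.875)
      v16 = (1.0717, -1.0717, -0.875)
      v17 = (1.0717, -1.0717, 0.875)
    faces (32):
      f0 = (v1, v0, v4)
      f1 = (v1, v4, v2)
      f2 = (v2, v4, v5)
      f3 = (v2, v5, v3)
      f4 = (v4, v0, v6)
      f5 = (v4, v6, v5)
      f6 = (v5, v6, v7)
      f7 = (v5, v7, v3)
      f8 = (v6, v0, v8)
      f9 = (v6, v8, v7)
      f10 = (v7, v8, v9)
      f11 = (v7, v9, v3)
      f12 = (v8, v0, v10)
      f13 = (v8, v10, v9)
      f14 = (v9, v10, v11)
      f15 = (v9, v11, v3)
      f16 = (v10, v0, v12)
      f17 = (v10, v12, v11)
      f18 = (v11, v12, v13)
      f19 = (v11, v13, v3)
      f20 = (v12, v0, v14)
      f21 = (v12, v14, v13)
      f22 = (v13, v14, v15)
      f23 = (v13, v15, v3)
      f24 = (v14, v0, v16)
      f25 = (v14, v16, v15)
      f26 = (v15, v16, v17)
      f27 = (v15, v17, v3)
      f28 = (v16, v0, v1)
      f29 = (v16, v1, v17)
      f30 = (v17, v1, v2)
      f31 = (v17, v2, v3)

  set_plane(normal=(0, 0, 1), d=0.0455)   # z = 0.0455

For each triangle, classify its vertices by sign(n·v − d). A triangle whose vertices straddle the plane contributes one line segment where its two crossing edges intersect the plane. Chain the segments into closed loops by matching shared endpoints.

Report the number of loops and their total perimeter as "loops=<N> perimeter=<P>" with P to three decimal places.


loops=1 perimeter=9.280

Straddling triangles (16 of 32):
  (v1,v4,v2) [--+] → (1.30514, 0.507986, 0.0455)–(1.5155, 0, 0.0455)  len=0.5498
  (v2,v4,v5) [+-+] → (1.30514, 0.507986, 0.0455)–(1.0717, 1.0717, 0.0455)  len=0.6101
  (v4,v6,v5) [--+] → (0.563714, 1.28206, 0.0455)–(1.0717, 1.0717, 0.0455)  len=0.5498
  (v5,v6,v7) [+-+] → (0.563714, 1.28206, 0.0455)–(0, 1.5155, 0.0455)  len=0.6101
  (v6,v8,v7) [--+] → (-0.507986, 1.30514, 0.0455)–(0, 1.5155, 0.0455)  len=0.5498
  (v7,v8,v9) [+-+] → (-0.507986, 1.30514, 0.0455)–(-1.0717, 1.0717, 0.0455)  len=0.6101
  (v8,v10,v9) [--+] → (-1.28206, 0.563714, 0.0455)–(-1.0717, 1.0717, 0.0455)  len=0.5498
  (v9,v10,v11) [+-+] → (-1.28206, 0.563714, 0.0455)–(-1.5155, 0, 0.0455)  len=0.6101
  (v10,v12,v11) [--+] → (-1.30514, -0.507986, 0.0455)–(-1.5155, 0, 0.0455)  len=0.5498
  (v11,v12,v13) [+-+] → (-1.30514, -0.507986, 0.0455)–(-1.0717, -1.0717, 0.0455)  len=0.6101
  (v12,v14,v13) [--+] → (-0.563714, -1.28206, 0.0455)–(-1.0717, -1.0717, 0.0455)  len=0.5498
  (v13,v14,v15) [+-+] → (-0.563714, -1.28206, 0.0455)–(0, -1.5155, 0.0455)  len=0.6101
  (v14,v16,v15) [--+] → (0.507986, -1.30514, 0.0455)–(0, -1.5155, 0.0455)  len=0.5498
  (v15,v16,v17) [+-+] → (0.507986, -1.30514, 0.0455)–(1.0717, -1.0717, 0.0455)  len=0.6101
  (v16,v1,v17) [--+] → (1.28206, -0.563714, 0.0455)–(1.0717, -1.0717, 0.0455)  len=0.5498
  (v17,v1,v2) [+-+] → (1.28206, -0.563714, 0.0455)–(1.5155, 0, 0.0455)  len=0.6101

Chained into 1 loop(s):
  loop 1: 16 segments, perimeter = 9.2797
Total perimeter = 9.280


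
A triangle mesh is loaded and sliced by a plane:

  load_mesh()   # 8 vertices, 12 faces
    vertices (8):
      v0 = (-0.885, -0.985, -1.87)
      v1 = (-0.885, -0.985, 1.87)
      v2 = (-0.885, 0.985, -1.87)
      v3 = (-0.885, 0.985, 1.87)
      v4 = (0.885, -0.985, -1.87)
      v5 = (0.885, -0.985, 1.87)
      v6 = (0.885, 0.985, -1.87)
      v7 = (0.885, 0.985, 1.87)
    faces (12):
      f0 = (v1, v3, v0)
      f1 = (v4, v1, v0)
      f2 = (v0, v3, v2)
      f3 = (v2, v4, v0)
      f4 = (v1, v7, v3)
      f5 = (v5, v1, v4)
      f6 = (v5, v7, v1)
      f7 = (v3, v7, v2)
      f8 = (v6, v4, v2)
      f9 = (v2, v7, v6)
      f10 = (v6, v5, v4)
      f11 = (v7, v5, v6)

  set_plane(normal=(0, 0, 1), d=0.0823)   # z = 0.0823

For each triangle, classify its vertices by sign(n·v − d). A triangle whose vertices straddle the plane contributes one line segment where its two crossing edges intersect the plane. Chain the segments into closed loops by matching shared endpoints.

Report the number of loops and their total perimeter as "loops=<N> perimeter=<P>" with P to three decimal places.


Straddling triangles (8 of 12):
  (v1,v3,v0) [++-] → (-0.885, 0.0433505, 0.0823)–(-0.885, -0.985, 0.0823)  len=1.0284
  (v4,v1,v0) [-+-] → (-0.0389495, -0.985, 0.0823)–(-0.885, -0.985, 0.0823)  len=0.8461
  (v0,v3,v2) [-+-] → (-0.885, 0.0433505, 0.0823)–(-0.885, 0.985, 0.0823)  len=0.9416
  (v5,v1,v4) [++-] → (-0.0389495, -0.985, 0.0823)–(0.885, -0.985, 0.0823)  len=0.9239
  (v3,v7,v2) [++-] → (0.0389495, 0.985, 0.0823)–(-0.885, 0.985, 0.0823)  len=0.9239
  (v2,v7,v6) [-+-] → (0.0389495, 0.985, 0.0823)–(0.885, 0.985, 0.0823)  len=0.8461
  (v6,v5,v4) [-+-] → (0.885, -0.0433505, 0.0823)–(0.885, -0.985, 0.0823)  len=0.9416
  (v7,v5,v6) [++-] → (0.885, -0.0433505, 0.0823)–(0.885, 0.985, 0.0823)  len=1.0284

Chained into 1 loop(s):
  loop 1: 8 segments, perimeter = 7.4800
Total perimeter = 7.480

loops=1 perimeter=7.480


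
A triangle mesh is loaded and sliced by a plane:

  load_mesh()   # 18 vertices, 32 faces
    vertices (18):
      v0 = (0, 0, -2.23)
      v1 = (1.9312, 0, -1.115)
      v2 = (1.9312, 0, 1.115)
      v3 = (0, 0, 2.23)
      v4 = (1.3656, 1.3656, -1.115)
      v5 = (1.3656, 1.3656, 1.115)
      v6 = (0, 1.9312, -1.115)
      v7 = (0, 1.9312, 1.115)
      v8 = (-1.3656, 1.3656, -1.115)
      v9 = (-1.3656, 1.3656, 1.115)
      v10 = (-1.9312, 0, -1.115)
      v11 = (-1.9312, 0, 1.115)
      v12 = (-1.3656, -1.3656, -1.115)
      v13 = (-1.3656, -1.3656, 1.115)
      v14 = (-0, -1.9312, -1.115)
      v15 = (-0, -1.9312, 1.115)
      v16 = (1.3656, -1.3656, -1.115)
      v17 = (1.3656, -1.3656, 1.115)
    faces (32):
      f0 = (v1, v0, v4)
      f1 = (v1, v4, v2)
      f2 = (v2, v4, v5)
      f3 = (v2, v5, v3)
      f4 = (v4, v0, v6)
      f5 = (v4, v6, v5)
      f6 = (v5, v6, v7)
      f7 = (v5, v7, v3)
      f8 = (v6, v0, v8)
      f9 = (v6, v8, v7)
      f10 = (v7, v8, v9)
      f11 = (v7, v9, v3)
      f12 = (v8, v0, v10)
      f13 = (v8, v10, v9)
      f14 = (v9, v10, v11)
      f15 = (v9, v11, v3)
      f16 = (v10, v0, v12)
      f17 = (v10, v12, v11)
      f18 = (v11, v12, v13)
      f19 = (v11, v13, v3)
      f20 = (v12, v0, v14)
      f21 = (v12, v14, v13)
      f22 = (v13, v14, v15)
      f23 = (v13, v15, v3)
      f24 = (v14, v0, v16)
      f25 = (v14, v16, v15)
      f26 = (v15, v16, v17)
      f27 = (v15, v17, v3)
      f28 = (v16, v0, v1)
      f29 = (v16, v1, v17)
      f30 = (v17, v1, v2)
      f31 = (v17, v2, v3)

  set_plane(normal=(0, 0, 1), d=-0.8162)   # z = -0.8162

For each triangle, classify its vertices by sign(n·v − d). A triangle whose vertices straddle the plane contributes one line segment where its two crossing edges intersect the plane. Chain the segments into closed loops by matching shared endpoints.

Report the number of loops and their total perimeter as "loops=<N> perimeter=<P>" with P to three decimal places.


loops=1 perimeter=11.825

Straddling triangles (16 of 32):
  (v1,v4,v2) [--+] → (1.44139, 1.18262, -0.8162)–(1.9312, 0, -0.8162)  len=1.2800
  (v2,v4,v5) [+-+] → (1.44139, 1.18262, -0.8162)–(1.3656, 1.3656, -0.8162)  len=0.1981
  (v4,v6,v5) [--+] → (0.182978, 1.85541, -0.8162)–(1.3656, 1.3656, -0.8162)  len=1.2800
  (v5,v6,v7) [+-+] → (0.182978, 1.85541, -0.8162)–(0, 1.9312, -0.8162)  len=0.1981
  (v6,v8,v7) [--+] → (-1.18262, 1.44139, -0.8162)–(0, 1.9312, -0.8162)  len=1.2800
  (v7,v8,v9) [+-+] → (-1.18262, 1.44139, -0.8162)–(-1.3656, 1.3656, -0.8162)  len=0.1981
  (v8,v10,v9) [--+] → (-1.85541, 0.182978, -0.8162)–(-1.3656, 1.3656, -0.8162)  len=1.2800
  (v9,v10,v11) [+-+] → (-1.85541, 0.182978, -0.8162)–(-1.9312, 0, -0.8162)  len=0.1981
  (v10,v12,v11) [--+] → (-1.44139, -1.18262, -0.8162)–(-1.9312, 0, -0.8162)  len=1.2800
  (v11,v12,v13) [+-+] → (-1.44139, -1.18262, -0.8162)–(-1.3656, -1.3656, -0.8162)  len=0.1981
  (v12,v14,v13) [--+] → (-0.182978, -1.85541, -0.8162)–(-1.3656, -1.3656, -0.8162)  len=1.2800
  (v13,v14,v15) [+-+] → (-0.182978, -1.85541, -0.8162)–(0, -1.9312, -0.8162)  len=0.1981
  (v14,v16,v15) [--+] → (1.18262, -1.44139, -0.8162)–(0, -1.9312, -0.8162)  len=1.2800
  (v15,v16,v17) [+-+] → (1.18262, -1.44139, -0.8162)–(1.3656, -1.3656, -0.8162)  len=0.1981
  (v16,v1,v17) [--+] → (1.85541, -0.182978, -0.8162)–(1.3656, -1.3656, -0.8162)  len=1.2800
  (v17,v1,v2) [+-+] → (1.85541, -0.182978, -0.8162)–(1.9312, 0, -0.8162)  len=0.1981

Chained into 1 loop(s):
  loop 1: 16 segments, perimeter = 11.8248
Total perimeter = 11.825


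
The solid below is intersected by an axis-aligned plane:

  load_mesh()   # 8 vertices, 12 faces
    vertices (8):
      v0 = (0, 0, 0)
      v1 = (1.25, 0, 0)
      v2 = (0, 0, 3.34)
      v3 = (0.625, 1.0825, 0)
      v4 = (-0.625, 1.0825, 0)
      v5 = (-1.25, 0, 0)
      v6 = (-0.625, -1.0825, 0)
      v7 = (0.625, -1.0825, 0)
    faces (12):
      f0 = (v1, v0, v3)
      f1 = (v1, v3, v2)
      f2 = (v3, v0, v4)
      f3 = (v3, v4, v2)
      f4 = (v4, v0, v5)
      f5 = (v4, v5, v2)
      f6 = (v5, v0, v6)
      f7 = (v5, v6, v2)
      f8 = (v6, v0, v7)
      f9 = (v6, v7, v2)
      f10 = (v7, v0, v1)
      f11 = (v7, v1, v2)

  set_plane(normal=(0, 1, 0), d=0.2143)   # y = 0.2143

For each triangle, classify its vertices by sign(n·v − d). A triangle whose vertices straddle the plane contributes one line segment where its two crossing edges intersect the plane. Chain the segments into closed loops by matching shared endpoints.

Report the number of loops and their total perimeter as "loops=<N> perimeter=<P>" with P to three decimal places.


loops=1 perimeter=8.220

Straddling triangles (6 of 12):
  (v1,v0,v3) [--+] → (0.12373, 0.2143, 0)–(1.12627, 0.2143, 0)  len=1.0025
  (v1,v3,v2) [-+-] → (1.12627, 0.2143, 0)–(0.12373, 0.2143, 2.67879)  len=2.8602
  (v3,v0,v4) [+-+] → (0.12373, 0.2143, 0)–(-0.12373, 0.2143, 0)  len=0.2475
  (v3,v4,v2) [++-] → (-0.12373, 0.2143, 2.67879)–(0.12373, 0.2143, 2.67879)  len=0.2475
  (v4,v0,v5) [+--] → (-0.12373, 0.2143, 0)–(-1.12627, 0.2143, 0)  len=1.0025
  (v4,v5,v2) [+--] → (-1.12627, 0.2143, 0)–(-0.12373, 0.2143, 2.67879)  len=2.8602

Chained into 1 loop(s):
  loop 1: 6 segments, perimeter = 8.2205
Total perimeter = 8.220


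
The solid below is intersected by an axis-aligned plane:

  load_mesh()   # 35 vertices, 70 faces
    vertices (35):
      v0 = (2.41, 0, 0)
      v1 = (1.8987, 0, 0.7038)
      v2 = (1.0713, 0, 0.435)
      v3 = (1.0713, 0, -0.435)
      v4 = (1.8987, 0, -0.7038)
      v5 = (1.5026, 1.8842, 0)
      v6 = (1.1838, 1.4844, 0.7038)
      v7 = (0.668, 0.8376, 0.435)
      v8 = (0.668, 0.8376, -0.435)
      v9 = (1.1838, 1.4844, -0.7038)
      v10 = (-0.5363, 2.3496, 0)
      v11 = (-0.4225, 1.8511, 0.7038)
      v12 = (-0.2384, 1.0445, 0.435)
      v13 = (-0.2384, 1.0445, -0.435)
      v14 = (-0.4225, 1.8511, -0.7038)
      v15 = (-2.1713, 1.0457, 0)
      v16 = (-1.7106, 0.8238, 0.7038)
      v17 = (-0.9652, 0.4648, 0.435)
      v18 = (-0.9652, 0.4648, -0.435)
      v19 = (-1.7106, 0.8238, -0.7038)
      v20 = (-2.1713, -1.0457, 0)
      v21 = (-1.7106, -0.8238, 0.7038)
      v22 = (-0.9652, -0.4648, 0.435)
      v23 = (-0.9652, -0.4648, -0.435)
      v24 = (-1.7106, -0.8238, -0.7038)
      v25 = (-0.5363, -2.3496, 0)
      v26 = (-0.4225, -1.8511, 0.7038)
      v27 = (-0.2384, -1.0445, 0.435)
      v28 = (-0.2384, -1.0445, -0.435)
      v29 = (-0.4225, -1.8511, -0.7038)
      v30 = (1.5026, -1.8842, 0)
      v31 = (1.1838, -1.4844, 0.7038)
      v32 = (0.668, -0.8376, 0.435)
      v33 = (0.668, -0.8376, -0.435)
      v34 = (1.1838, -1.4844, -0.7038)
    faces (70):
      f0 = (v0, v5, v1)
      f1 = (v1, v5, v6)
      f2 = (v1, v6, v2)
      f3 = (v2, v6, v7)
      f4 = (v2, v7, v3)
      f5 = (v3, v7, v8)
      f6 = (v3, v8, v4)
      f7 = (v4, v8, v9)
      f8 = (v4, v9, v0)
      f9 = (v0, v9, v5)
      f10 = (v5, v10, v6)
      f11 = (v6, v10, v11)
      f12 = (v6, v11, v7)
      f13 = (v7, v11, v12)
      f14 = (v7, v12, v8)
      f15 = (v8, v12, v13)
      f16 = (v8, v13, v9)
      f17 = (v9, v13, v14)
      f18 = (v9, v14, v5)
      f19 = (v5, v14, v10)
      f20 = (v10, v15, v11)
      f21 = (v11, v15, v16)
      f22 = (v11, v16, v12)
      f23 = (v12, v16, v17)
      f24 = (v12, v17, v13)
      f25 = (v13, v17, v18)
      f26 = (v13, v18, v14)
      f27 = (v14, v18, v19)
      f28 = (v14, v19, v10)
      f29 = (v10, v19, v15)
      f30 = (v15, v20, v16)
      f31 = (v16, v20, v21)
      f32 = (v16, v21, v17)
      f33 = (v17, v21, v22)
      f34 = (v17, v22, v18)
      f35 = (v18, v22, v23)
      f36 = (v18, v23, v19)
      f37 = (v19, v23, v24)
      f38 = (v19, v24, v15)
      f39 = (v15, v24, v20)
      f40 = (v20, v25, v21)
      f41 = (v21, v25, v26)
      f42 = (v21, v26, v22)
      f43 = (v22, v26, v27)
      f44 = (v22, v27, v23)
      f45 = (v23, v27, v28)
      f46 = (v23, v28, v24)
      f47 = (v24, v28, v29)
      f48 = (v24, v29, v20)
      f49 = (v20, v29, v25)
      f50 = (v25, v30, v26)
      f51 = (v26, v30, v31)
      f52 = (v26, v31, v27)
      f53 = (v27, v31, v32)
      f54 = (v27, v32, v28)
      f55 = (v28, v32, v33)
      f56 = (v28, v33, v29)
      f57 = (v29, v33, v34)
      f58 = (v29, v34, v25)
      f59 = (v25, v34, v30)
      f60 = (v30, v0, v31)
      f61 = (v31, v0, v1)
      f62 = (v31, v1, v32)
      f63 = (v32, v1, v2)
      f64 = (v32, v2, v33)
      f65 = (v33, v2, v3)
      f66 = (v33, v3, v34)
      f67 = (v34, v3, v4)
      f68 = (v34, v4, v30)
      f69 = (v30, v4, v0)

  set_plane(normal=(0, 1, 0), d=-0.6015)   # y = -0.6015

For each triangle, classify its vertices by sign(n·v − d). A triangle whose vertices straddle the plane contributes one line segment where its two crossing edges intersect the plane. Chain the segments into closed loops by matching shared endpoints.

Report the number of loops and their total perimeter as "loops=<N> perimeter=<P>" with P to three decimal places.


Straddling triangles (22 of 70):
  (v15,v20,v16) [+-+] → (-2.1713, -0.6015, 0)–(-2.06184, -0.6015, 0.167225)  len=0.1999
  (v16,v20,v21) [+--] → (-2.06184, -0.6015, 0.167225)–(-1.7106, -0.6015, 0.7038)  len=0.6413
  (v16,v21,v17) [+-+] → (-1.7106, -0.6015, 0.7038)–(-1.58201, -0.6015, 0.657429)  len=0.1367
  (v17,v21,v22) [+-+] → (-1.58201, -0.6015, 0.657429)–(-1.24903, -0.6015, 0.537354)  len=0.3540
  (v19,v23,v24) [++-] → (-1.24903, -0.6015, -0.537354)–(-1.7106, -0.6015, -0.7038)  len=0.4907
  (v19,v24,v15) [+-+] → (-1.7106, -0.6015, -0.7038)–(-1.76538, -0.6015, -0.620112)  len=0.1000
  (v15,v24,v20) [+--] → (-1.76538, -0.6015, -0.620112)–(-2.1713, -0.6015, 0)  len=0.7412
  (v21,v26,v22) [--+] → (-0.911686, -0.6015, 0.461506)–(-1.24903, -0.6015, 0.537354)  len=0.3458
  (v22,v26,v27) [+--] → (-0.911686, -0.6015, 0.461506)–(-0.793812, -0.6015, 0.435)  len=0.1208
  (v22,v27,v23) [+-+] → (-0.793812, -0.6015, 0.435)–(-0.793812, -0.6015, -0.229844)  len=0.6648
  (v23,v27,v28) [+--] → (-0.793812, -0.6015, -0.229844)–(-0.793812, -0.6015, -0.435)  len=0.2052
  (v23,v28,v24) [+--] → (-0.793812, -0.6015, -0.435)–(-1.24903, -0.6015, -0.537354)  len=0.4666
  (v30,v0,v31) [-+-] → (2.12033, -0.6015, 0)–(1.91313, -0.6015, 0.28519)  len=0.3525
  (v31,v0,v1) [-++] → (1.91313, -0.6015, 0.28519)–(1.60901, -0.6015, 0.7038)  len=0.5174
  (v31,v1,v32) [-+-] → (1.60901, -0.6015, 0.7038)–(1.01491, -0.6015, 0.510768)  len=0.6247
  (v32,v1,v2) [-++] → (1.01491, -0.6015, 0.510768)–(0.781681, -0.6015, 0.435)  len=0.2452
  (v32,v2,v33) [-+-] → (0.781681, -0.6015, 0.435)–(0.781681, -0.6015, -0.189767)  len=0.6248
  (v33,v2,v3) [-++] → (0.781681, -0.6015, -0.189767)–(0.781681, -0.6015, -0.435)  len=0.2452
  (v33,v3,v34) [-+-] → (0.781681, -0.6015, -0.435)–(1.11689, -0.6015, -0.543922)  len=0.3525
  (v34,v3,v4) [-++] → (1.11689, -0.6015, -0.543922)–(1.60901, -0.6015, -0.7038)  len=0.5174
  (v34,v4,v30) [-+-] → (1.60901, -0.6015, -0.7038)–(1.77225, -0.6015, -0.479123)  len=0.2777
  (v30,v4,v0) [-++] → (1.77225, -0.6015, -0.479123)–(2.12033, -0.6015, 0)  len=0.5922

Chained into 2 loop(s):
  loop 1: 12 segments, perimeter = 4.4668
  loop 2: 10 segments, perimeter = 4.3497
Total perimeter = 8.817

loops=2 perimeter=8.817


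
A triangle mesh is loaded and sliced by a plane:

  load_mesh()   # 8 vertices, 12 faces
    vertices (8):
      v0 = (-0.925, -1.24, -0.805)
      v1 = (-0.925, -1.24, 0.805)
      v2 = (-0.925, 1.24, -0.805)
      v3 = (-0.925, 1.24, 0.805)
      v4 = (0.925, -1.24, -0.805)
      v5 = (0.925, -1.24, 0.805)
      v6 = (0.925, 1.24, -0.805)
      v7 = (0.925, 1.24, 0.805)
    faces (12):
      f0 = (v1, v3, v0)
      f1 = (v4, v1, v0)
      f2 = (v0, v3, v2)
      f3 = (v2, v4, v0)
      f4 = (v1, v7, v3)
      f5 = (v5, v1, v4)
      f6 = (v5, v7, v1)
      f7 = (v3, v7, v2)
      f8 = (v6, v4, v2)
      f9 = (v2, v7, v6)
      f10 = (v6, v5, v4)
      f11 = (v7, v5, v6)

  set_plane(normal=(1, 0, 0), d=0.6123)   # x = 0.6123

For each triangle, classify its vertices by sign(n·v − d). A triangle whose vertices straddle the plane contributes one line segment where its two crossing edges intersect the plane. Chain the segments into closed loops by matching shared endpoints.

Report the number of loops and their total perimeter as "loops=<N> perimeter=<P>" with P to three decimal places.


Straddling triangles (8 of 12):
  (v4,v1,v0) [+--] → (0.6123, -1.24, -0.532866)–(0.6123, -1.24, -0.805)  len=0.2721
  (v2,v4,v0) [-+-] → (0.6123, -0.820813, -0.805)–(0.6123, -1.24, -0.805)  len=0.4192
  (v1,v7,v3) [-+-] → (0.6123, 0.820813, 0.805)–(0.6123, 1.24, 0.805)  len=0.4192
  (v5,v1,v4) [+-+] → (0.6123, -1.24, 0.805)–(0.6123, -1.24, -0.532866)  len=1.3379
  (v5,v7,v1) [++-] → (0.6123, 0.820813, 0.805)–(0.6123, -1.24, 0.805)  len=2.0608
  (v3,v7,v2) [-+-] → (0.6123, 1.24, 0.805)–(0.6123, 1.24, 0.532866)  len=0.2721
  (v6,v4,v2) [++-] → (0.6123, -0.820813, -0.805)–(0.6123, 1.24, -0.805)  len=2.0608
  (v2,v7,v6) [-++] → (0.6123, 1.24, 0.532866)–(0.6123, 1.24, -0.805)  len=1.3379

Chained into 1 loop(s):
  loop 1: 8 segments, perimeter = 8.1800
Total perimeter = 8.180

loops=1 perimeter=8.180


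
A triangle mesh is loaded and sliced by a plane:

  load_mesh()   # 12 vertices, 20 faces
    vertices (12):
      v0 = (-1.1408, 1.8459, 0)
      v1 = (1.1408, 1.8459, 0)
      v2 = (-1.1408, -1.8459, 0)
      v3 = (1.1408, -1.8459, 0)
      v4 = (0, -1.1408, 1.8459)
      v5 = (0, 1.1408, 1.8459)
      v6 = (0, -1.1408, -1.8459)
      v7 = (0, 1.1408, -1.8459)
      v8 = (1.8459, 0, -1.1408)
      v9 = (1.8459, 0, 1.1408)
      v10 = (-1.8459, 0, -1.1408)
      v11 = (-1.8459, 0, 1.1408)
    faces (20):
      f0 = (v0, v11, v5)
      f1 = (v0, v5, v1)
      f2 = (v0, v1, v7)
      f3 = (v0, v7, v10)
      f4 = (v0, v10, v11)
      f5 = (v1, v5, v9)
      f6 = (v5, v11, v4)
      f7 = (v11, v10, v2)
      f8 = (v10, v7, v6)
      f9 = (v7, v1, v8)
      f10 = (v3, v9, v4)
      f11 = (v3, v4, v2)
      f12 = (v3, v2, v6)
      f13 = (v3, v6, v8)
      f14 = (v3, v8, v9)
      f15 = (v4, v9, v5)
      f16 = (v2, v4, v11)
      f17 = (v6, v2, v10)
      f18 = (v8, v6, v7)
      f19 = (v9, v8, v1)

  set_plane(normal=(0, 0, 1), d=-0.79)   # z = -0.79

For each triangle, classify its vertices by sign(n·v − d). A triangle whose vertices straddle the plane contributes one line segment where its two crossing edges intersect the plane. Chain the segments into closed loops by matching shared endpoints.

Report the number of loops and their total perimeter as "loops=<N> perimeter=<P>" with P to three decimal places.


Straddling triangles (10 of 20):
  (v0,v1,v7) [++-] → (0.652566, 1.54413, -0.79)–(-0.652566, 1.54413, -0.79)  len=1.3051
  (v0,v7,v10) [+--] → (-0.652566, 1.54413, -0.79)–(-1.62908, 0.567621, -0.79)  len=1.3810
  (v0,v10,v11) [+-+] → (-1.62908, 0.567621, -0.79)–(-1.8459, 0, -0.79)  len=0.6076
  (v11,v10,v2) [+-+] → (-1.8459, 0, -0.79)–(-1.62908, -0.567621, -0.79)  len=0.6076
  (v7,v1,v8) [-+-] → (0.652566, 1.54413, -0.79)–(1.62908, 0.567621, -0.79)  len=1.3810
  (v3,v2,v6) [++-] → (-0.652566, -1.54413, -0.79)–(0.652566, -1.54413, -0.79)  len=1.3051
  (v3,v6,v8) [+--] → (0.652566, -1.54413, -0.79)–(1.62908, -0.567621, -0.79)  len=1.3810
  (v3,v8,v9) [+-+] → (1.62908, -0.567621, -0.79)–(1.8459, 0, -0.79)  len=0.6076
  (v6,v2,v10) [-+-] → (-0.652566, -1.54413, -0.79)–(-1.62908, -0.567621, -0.79)  len=1.3810
  (v9,v8,v1) [+-+] → (1.8459, 0, -0.79)–(1.62908, 0.567621, -0.79)  len=0.6076

Chained into 1 loop(s):
  loop 1: 10 segments, perimeter = 10.5647
Total perimeter = 10.565

loops=1 perimeter=10.565
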